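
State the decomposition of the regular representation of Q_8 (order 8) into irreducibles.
Each irreducible V_i of dimension d_i appears with multiplicity d_i, i.e. rho_reg = (direct sum over all irreducibles V_i) d_i V_i. The irreducible dimensions for Q_8 are 1, 1, 1, 1, 2: 4 irreducibles of dimension 1, each with multiplicity 1; 1 irreducible of dimension 2, with multiplicity 2. Total dimension 4*1*1 + 1*2*2 = 8 = |G|.

Working: General theorem: in the regular representation of a finite group G, each irreducible appears with multiplicity equal to its dimension. Check: dim(rho_reg) = sum d_i^2 = 1 + 1 + 1 + 1 + 4 = 8 = |G|.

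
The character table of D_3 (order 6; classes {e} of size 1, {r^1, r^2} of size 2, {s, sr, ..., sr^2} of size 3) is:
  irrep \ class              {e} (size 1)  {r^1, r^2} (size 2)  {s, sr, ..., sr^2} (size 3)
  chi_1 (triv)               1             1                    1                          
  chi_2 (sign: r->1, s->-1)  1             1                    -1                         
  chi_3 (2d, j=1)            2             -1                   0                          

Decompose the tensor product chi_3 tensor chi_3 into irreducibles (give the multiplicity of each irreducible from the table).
chi_3 tensor chi_3 = chi_1 + chi_2 + chi_3 (all other irreducibles have multiplicity 0).

Argument: The character of a tensor product is the pointwise product (chi_3 * chi_3)(C) = chi_3(C) * chi_3(C):
  {e}: (2)*(2), {r^1, r^2}: (-1)*(-1), {s, sr, ..., sr^2}: (0)*(0)
so (chi_3 * chi_3) takes values
  {e} -> 4, {r^1, r^2} -> 1, {s, sr, ..., sr^2} -> 0.
Now take the inner product of this character with each irreducible chi from the table, <chi_3*chi_3, chi> = (1/6) sum_C |C| (chi_3*chi_3)(C) conj(chi(C)):
  <chi_3*chi_3, chi_1> = (1/6)[1*(4)*conj(1) + 2*(1)*conj(1) + 3*(0)*conj(1)]
      = (1/6)[(4) + (2) + (0)] = 6/6 = 1
  <chi_3*chi_3, chi_2> = (1/6)[1*(4)*conj(1) + 2*(1)*conj(1) + 3*(0)*conj(-1)]
      = (1/6)[(4) + (2) + (0)] = 6/6 = 1
  <chi_3*chi_3, chi_3> = (1/6)[1*(4)*conj(2) + 2*(1)*conj(-1) + 3*(0)*conj(0)]
      = (1/6)[(8) + (-2) + (0)] = 6/6 = 1
Hence the multiplicities are chi_1: 1, chi_2: 1, chi_3: 1. Dimension check: dim(chi_3)*dim(chi_3) = 2*2 = 4 and sum (mult * dim) = 1*1 + 1*1 + 1*2 = 4.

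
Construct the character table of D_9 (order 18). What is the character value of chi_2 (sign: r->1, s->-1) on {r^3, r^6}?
Conjugacy classes: {e} of size 1, {r^1, r^8} of size 2, {r^2, r^7} of size 2, {r^3, r^6} of size 2, {r^4, r^5} of size 2, {s, sr, ..., sr^8} of size 9.
Character table:
  irrep \ class              {e} (size 1)  {r^1, r^8} (size 2)  {r^2, r^7} (size 2)  {r^3, r^6} (size 2)  {r^4, r^5} (size 2)  {s, sr, ..., sr^8} (size 9)
  chi_1 (triv)               1             1                    1                    1                    1                    1                          
  chi_2 (sign: r->1, s->-1)  1             1                    1                    1                    1                    -1                         
  chi_3 (2d, j=1)            2             2*cos(2*pi/9)        2*cos(4*pi/9)        -1                   -2*cos(pi/9)         0                          
  chi_4 (2d, j=2)            2             2*cos(4*pi/9)        -2*cos(pi/9)         -1                   2*cos(2*pi/9)        0                          
  chi_5 (2d, j=3)            2             -1                   -1                   2                    -1                   0                          
  chi_6 (2d, j=4)            2             -2*cos(pi/9)         2*cos(2*pi/9)        -1                   2*cos(4*pi/9)        0                          

Spot check: chi_2 (sign: r->1, s->-1) on {r^3, r^6} = 1.

D_9 has order 2*9 = 18 with 6 conjugacy classes, hence 6 irreducibles. Sum of squared dims 1 + 1 + 4 + 4 + 4 + 4 = 18 = |G|. Linear characters come from the abelianisation; the 2-dimensional irreps have character r^k -> 2*cos(2*pi*j*k/9), reflections -> 0.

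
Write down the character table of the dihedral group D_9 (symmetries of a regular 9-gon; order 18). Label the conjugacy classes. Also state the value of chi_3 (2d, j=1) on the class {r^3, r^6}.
Conjugacy classes: {e} of size 1, {r^1, r^8} of size 2, {r^2, r^7} of size 2, {r^3, r^6} of size 2, {r^4, r^5} of size 2, {s, sr, ..., sr^8} of size 9.
Character table:
  irrep \ class              {e} (size 1)  {r^1, r^8} (size 2)  {r^2, r^7} (size 2)  {r^3, r^6} (size 2)  {r^4, r^5} (size 2)  {s, sr, ..., sr^8} (size 9)
  chi_1 (triv)               1             1                    1                    1                    1                    1                          
  chi_2 (sign: r->1, s->-1)  1             1                    1                    1                    1                    -1                         
  chi_3 (2d, j=1)            2             2*cos(2*pi/9)        2*cos(4*pi/9)        -1                   -2*cos(pi/9)         0                          
  chi_4 (2d, j=2)            2             2*cos(4*pi/9)        -2*cos(pi/9)         -1                   2*cos(2*pi/9)        0                          
  chi_5 (2d, j=3)            2             -1                   -1                   2                    -1                   0                          
  chi_6 (2d, j=4)            2             -2*cos(pi/9)         2*cos(2*pi/9)        -1                   2*cos(4*pi/9)        0                          

Spot check: chi_3 (2d, j=1) on {r^3, r^6} = -1.

Explanation: D_9 has order 2*9 = 18 with 6 conjugacy classes, hence 6 irreducibles. Sum of squared dims 1 + 1 + 4 + 4 + 4 + 4 = 18 = |G|. Linear characters come from the abelianisation; the 2-dimensional irreps have character r^k -> 2*cos(2*pi*j*k/9), reflections -> 0.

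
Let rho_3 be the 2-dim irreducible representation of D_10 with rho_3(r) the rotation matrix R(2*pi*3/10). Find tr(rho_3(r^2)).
chi_{rho_3}(r^2) = 2*cos(2*pi*3*2/10) = -sqrt(5)/2 - 1/2

Working: rho_3(r^2) is rotation by angle 2*pi*3*2/10, whose trace is 2*cos(2*pi*3*2/10) = -sqrt(5)/2 - 1/2.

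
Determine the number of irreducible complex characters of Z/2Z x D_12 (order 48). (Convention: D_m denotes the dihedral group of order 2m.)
18

Solution. The number of irreducible complex representations of a finite group equals its number of conjugacy classes. For a direct product, #classes(G x H) = #classes(G) * #classes(H). Z/2Z has 2 classes (abelian), D_12 has 9 classes, so 2 * 9 = 18, so Z/2Z x D_12 (order 48) has exactly 18 irreducible complex representations.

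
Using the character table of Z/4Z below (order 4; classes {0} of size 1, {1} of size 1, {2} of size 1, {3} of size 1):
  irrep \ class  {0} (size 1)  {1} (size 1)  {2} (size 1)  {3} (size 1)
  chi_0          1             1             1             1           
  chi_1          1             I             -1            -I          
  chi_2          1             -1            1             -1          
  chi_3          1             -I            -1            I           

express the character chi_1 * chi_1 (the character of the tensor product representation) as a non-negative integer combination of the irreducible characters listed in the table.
chi_1 tensor chi_1 = chi_2 (all other irreducibles have multiplicity 0).

Argument: The character of a tensor product is the pointwise product (chi_1 * chi_1)(C) = chi_1(C) * chi_1(C):
  {0}: (1)*(1), {1}: (I)*(I), {2}: (-1)*(-1), {3}: (-I)*(-I)
so (chi_1 * chi_1) takes values
  {0} -> 1, {1} -> -1, {2} -> 1, {3} -> -1.
Now take the inner product of this character with each irreducible chi from the table, <chi_1*chi_1, chi> = (1/4) sum_C |C| (chi_1*chi_1)(C) conj(chi(C)):
  <chi_1*chi_1, chi_0> = (1/4)[1*(1)*conj(1) + 1*(-1)*conj(1) + 1*(1)*conj(1) + 1*(-1)*conj(1)]
      = (1/4)[(1) + (-1) + (1) + (-1)] = 0/4 = 0
  <chi_1*chi_1, chi_1> = (1/4)[1*(1)*conj(1) + 1*(-1)*conj(I) + 1*(1)*conj(-1) + 1*(-1)*conj(-I)]
      = (1/4)[(1) + (I) + (-1) + (-I)] = 0/4 = 0
  <chi_1*chi_1, chi_2> = (1/4)[1*(1)*conj(1) + 1*(-1)*conj(-1) + 1*(1)*conj(1) + 1*(-1)*conj(-1)]
      = (1/4)[(1) + (1) + (1) + (1)] = 4/4 = 1
  <chi_1*chi_1, chi_3> = (1/4)[1*(1)*conj(1) + 1*(-1)*conj(-I) + 1*(1)*conj(-1) + 1*(-1)*conj(I)]
      = (1/4)[(1) + (-I) + (-1) + (I)] = 0/4 = 0
(Exp terms are combined using exp(i*s)*conj(exp(i*t)) = exp(i*(s-t)), and sums of them are collapsed using the identity that for every m > 1 the m distinct m-th roots of unity sum to 0, e.g. 1 + exp(2*I*pi/3) + exp(-2*I*pi/3) = 0.)
Hence the multiplicities are chi_2: 1. Dimension check: dim(chi_1)*dim(chi_1) = 1*1 = 1 and sum (mult * dim) = 1*1 = 1.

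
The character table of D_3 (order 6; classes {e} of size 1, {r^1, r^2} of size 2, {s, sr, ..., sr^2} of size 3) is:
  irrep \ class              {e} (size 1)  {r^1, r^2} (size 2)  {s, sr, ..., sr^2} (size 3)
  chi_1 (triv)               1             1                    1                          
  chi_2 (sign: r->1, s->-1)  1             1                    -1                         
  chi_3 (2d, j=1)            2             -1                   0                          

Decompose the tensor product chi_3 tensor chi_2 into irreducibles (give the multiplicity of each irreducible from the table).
chi_3 tensor chi_2 = chi_3 (all other irreducibles have multiplicity 0).

Derivation: The character of a tensor product is the pointwise product (chi_3 * chi_2)(C) = chi_3(C) * chi_2(C):
  {e}: (2)*(1), {r^1, r^2}: (-1)*(1), {s, sr, ..., sr^2}: (0)*(-1)
so (chi_3 * chi_2) takes values
  {e} -> 2, {r^1, r^2} -> -1, {s, sr, ..., sr^2} -> 0.
Now take the inner product of this character with each irreducible chi from the table, <chi_3*chi_2, chi> = (1/6) sum_C |C| (chi_3*chi_2)(C) conj(chi(C)):
  <chi_3*chi_2, chi_1> = (1/6)[1*(2)*conj(1) + 2*(-1)*conj(1) + 3*(0)*conj(1)]
      = (1/6)[(2) + (-2) + (0)] = 0/6 = 0
  <chi_3*chi_2, chi_2> = (1/6)[1*(2)*conj(1) + 2*(-1)*conj(1) + 3*(0)*conj(-1)]
      = (1/6)[(2) + (-2) + (0)] = 0/6 = 0
  <chi_3*chi_2, chi_3> = (1/6)[1*(2)*conj(2) + 2*(-1)*conj(-1) + 3*(0)*conj(0)]
      = (1/6)[(4) + (2) + (0)] = 6/6 = 1
Hence the multiplicities are chi_3: 1. Dimension check: dim(chi_3)*dim(chi_2) = 2*1 = 2 and sum (mult * dim) = 1*2 = 2.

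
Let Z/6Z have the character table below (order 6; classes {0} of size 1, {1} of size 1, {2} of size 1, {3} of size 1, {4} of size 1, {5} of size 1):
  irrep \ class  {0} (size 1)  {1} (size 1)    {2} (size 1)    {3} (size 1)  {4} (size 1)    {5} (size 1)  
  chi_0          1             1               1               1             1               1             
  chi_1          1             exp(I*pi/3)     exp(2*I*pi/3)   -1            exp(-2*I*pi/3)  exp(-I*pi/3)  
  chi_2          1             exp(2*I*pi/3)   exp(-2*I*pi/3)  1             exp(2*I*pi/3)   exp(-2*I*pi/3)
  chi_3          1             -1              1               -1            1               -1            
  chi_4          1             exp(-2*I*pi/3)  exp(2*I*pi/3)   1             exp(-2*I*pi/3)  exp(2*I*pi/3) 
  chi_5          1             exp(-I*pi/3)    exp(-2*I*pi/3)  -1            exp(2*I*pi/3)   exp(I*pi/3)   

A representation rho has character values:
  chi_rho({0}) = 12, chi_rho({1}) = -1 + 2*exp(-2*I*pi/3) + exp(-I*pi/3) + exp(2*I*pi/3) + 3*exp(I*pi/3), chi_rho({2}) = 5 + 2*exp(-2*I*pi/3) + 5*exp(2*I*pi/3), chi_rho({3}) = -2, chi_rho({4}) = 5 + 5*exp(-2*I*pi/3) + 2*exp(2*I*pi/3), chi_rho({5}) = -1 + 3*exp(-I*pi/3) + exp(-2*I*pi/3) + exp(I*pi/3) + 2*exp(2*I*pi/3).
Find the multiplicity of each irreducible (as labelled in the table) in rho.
Multiplicities: chi_0: 2, chi_1: 3, chi_2: 1, chi_3: 3, chi_4: 2, chi_5: 1.

Argument: Use <chi_rho, chi> = (1/|G|) sum_C |C| * chi_rho(C) * conj(chi(C)) with |G| = 6 for each irreducible chi in the table:
  <chi_rho, chi_0> = (1/6)[1*(12)*conj(1) + 1*(-1 + 2*exp(-2*I*pi/3) + exp(-I*pi/3) + exp(2*I*pi/3) + 3*exp(I*pi/3))*conj(1) + 1*(5 + 2*exp(-2*I*pi/3) + 5*exp(2*I*pi/3))*conj(1) + 1*(-2)*conj(1) + 1*(5 + 5*exp(-2*I*pi/3) + 2*exp(2*I*pi/3))*conj(1) + 1*(-1 + 3*exp(-I*pi/3) + exp(-2*I*pi/3) + exp(I*pi/3) + 2*exp(2*I*pi/3))*conj(1)]
      = (1/6)[(12) + (-1 + 2*exp(-2*I*pi/3) + exp(-I*pi/3) + exp(2*I*pi/3) + 3*exp(I*pi/3)) + (5 + 2*exp(-2*I*pi/3) + 5*exp(2*I*pi/3)) + (-2) + (5 + 5*exp(-2*I*pi/3) + 2*exp(2*I*pi/3)) + (-1 + 3*exp(-I*pi/3) + exp(-2*I*pi/3) + exp(I*pi/3) + 2*exp(2*I*pi/3))] = 12/6 = 2
  <chi_rho, chi_1> = (1/6)[1*(12)*conj(1) + 1*(-1 + 2*exp(-2*I*pi/3) + exp(-I*pi/3) + exp(2*I*pi/3) + 3*exp(I*pi/3))*conj(exp(I*pi/3)) + 1*(5 + 2*exp(-2*I*pi/3) + 5*exp(2*I*pi/3))*conj(exp(2*I*pi/3)) + 1*(-2)*conj(-1) + 1*(5 + 5*exp(-2*I*pi/3) + 2*exp(2*I*pi/3))*conj(exp(-2*I*pi/3)) + 1*(-1 + 3*exp(-I*pi/3) + exp(-2*I*pi/3) + exp(I*pi/3) + 2*exp(2*I*pi/3))*conj(exp(-I*pi/3))]
      = (1/6)[(12) + (1 + exp(-2*I*pi/3) - exp(-I*pi/3) + exp(I*pi/3)) + (5 + 5*exp(-2*I*pi/3) + 2*exp(2*I*pi/3)) + (2) + (5 + 2*exp(-2*I*pi/3) + 5*exp(2*I*pi/3)) + (1 - exp(I*pi/3) + exp(-I*pi/3) + exp(2*I*pi/3))] = 18/6 = 3
  <chi_rho, chi_2> = (1/6)[1*(12)*conj(1) + 1*(-1 + 2*exp(-2*I*pi/3) + exp(-I*pi/3) + exp(2*I*pi/3) + 3*exp(I*pi/3))*conj(exp(2*I*pi/3)) + 1*(5 + 2*exp(-2*I*pi/3) + 5*exp(2*I*pi/3))*conj(exp(-2*I*pi/3)) + 1*(-2)*conj(1) + 1*(5 + 5*exp(-2*I*pi/3) + 2*exp(2*I*pi/3))*conj(exp(2*I*pi/3)) + 1*(-1 + 3*exp(-I*pi/3) + exp(-2*I*pi/3) + exp(I*pi/3) + 2*exp(2*I*pi/3))*conj(exp(-2*I*pi/3))]
      = (1/6)[(12) + (1) + (-3) + (-2) + (-3) + (1)] = 6/6 = 1
  <chi_rho, chi_3> = (1/6)[1*(12)*conj(1) + 1*(-1 + 2*exp(-2*I*pi/3) + exp(-I*pi/3) + exp(2*I*pi/3) + 3*exp(I*pi/3))*conj(-1) + 1*(5 + 2*exp(-2*I*pi/3) + 5*exp(2*I*pi/3))*conj(1) + 1*(-2)*conj(-1) + 1*(5 + 5*exp(-2*I*pi/3) + 2*exp(2*I*pi/3))*conj(1) + 1*(-1 + 3*exp(-I*pi/3) + exp(-2*I*pi/3) + exp(I*pi/3) + 2*exp(2*I*pi/3))*conj(-1)]
      = (1/6)[(12) + (1 - 3*exp(I*pi/3) - exp(2*I*pi/3) - exp(-I*pi/3) - 2*exp(-2*I*pi/3)) + (5 + 2*exp(-2*I*pi/3) + 5*exp(2*I*pi/3)) + (2) + (5 + 5*exp(-2*I*pi/3) + 2*exp(2*I*pi/3)) + (1 - 2*exp(2*I*pi/3) - exp(I*pi/3) - exp(-2*I*pi/3) - 3*exp(-I*pi/3))] = 18/6 = 3
  <chi_rho, chi_4> = (1/6)[1*(12)*conj(1) + 1*(-1 + 2*exp(-2*I*pi/3) + exp(-I*pi/3) + exp(2*I*pi/3) + 3*exp(I*pi/3))*conj(exp(-2*I*pi/3)) + 1*(5 + 2*exp(-2*I*pi/3) + 5*exp(2*I*pi/3))*conj(exp(2*I*pi/3)) + 1*(-2)*conj(1) + 1*(5 + 5*exp(-2*I*pi/3) + 2*exp(2*I*pi/3))*conj(exp(-2*I*pi/3)) + 1*(-1 + 3*exp(-I*pi/3) + exp(-2*I*pi/3) + exp(I*pi/3) + 2*exp(2*I*pi/3))*conj(exp(2*I*pi/3))]
      = (1/6)[(12) + (-1 + exp(-2*I*pi/3) - exp(2*I*pi/3) + exp(I*pi/3)) + (5 + 5*exp(-2*I*pi/3) + 2*exp(2*I*pi/3)) + (-2) + (5 + 2*exp(-2*I*pi/3) + 5*exp(2*I*pi/3)) + (-1 + exp(-I*pi/3) + exp(2*I*pi/3) - exp(-2*I*pi/3))] = 12/6 = 2
  <chi_rho, chi_5> = (1/6)[1*(12)*conj(1) + 1*(-1 + 2*exp(-2*I*pi/3) + exp(-I*pi/3) + exp(2*I*pi/3) + 3*exp(I*pi/3))*conj(exp(-I*pi/3)) + 1*(5 + 2*exp(-2*I*pi/3) + 5*exp(2*I*pi/3))*conj(exp(-2*I*pi/3)) + 1*(-2)*conj(-1) + 1*(5 + 5*exp(-2*I*pi/3) + 2*exp(2*I*pi/3))*conj(exp(2*I*pi/3)) + 1*(-1 + 3*exp(-I*pi/3) + exp(-2*I*pi/3) + exp(I*pi/3) + 2*exp(2*I*pi/3))*conj(exp(I*pi/3))]
      = (1/6)[(12) + (-1) + (-3) + (2) + (-3) + (-1)] = 6/6 = 1
(Exp terms are combined using exp(i*s)*conj(exp(i*t)) = exp(i*(s-t)), and sums of them are collapsed using the identity that for every m > 1 the m distinct m-th roots of unity sum to 0, e.g. 1 + exp(2*I*pi/3) + exp(-2*I*pi/3) = 0.)
Dimension check: dim(rho) = sum (mult * dim) = 2*1 + 3*1 + 1*1 + 3*1 + 2*1 + 1*1 = 12 = chi_rho(e) = 12.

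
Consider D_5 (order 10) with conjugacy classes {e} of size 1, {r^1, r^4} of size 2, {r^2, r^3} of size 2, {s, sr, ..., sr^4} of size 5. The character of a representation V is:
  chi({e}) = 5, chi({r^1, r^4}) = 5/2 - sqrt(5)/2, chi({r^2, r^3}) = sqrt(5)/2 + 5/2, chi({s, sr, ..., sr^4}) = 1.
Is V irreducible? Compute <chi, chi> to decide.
Not irreducible (reducible): <chi, chi> = 6 > 1.

Details: <chi, chi> = (1/|G|) sum_C |C| * |chi(C)|^2 = (1/10)[1*|5|^2 + 2*|5/2 - sqrt(5)/2|^2 + 2*|sqrt(5)/2 + 5/2|^2 + 5*|1|^2]
  = (1/10)[(25) + (15 - 5*sqrt(5)) + (5*sqrt(5) + 15) + (5)] = 60/10 = 6.
A character is irreducible iff <chi, chi> = 1, so this representation is reducible.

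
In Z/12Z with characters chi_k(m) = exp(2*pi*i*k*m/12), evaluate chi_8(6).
chi_8(6) = zeta_12^48 = 1

Derivation: chi_8(6) = zeta_12^(8*6) = zeta_12^48. Since zeta_12^12 = 1, this equals zeta_12^0 = exp(2*pi*i*0/12) = 1.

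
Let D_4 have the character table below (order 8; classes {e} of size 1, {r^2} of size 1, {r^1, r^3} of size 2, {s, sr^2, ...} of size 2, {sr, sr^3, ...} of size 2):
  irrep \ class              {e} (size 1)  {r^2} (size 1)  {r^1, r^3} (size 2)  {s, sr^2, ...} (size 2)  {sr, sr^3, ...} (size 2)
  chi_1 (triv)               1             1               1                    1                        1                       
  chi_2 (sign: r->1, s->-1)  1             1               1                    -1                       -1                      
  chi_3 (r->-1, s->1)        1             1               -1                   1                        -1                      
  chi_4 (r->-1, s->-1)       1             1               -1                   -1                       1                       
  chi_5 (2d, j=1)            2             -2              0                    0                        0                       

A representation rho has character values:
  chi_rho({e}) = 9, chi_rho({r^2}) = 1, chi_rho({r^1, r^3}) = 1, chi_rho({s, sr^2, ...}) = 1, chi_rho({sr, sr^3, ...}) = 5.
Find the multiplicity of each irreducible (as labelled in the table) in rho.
Multiplicities: chi_1: 3, chi_2: 0, chi_3: 0, chi_4: 2, chi_5: 2.

Working: Use <chi_rho, chi> = (1/|G|) sum_C |C| * chi_rho(C) * conj(chi(C)) with |G| = 8 for each irreducible chi in the table:
  <chi_rho, chi_1> = (1/8)[1*(9)*conj(1) + 1*(1)*conj(1) + 2*(1)*conj(1) + 2*(1)*conj(1) + 2*(5)*conj(1)]
      = (1/8)[(9) + (1) + (2) + (2) + (10)] = 24/8 = 3
  <chi_rho, chi_2> = (1/8)[1*(9)*conj(1) + 1*(1)*conj(1) + 2*(1)*conj(1) + 2*(1)*conj(-1) + 2*(5)*conj(-1)]
      = (1/8)[(9) + (1) + (2) + (-2) + (-10)] = 0/8 = 0
  <chi_rho, chi_3> = (1/8)[1*(9)*conj(1) + 1*(1)*conj(1) + 2*(1)*conj(-1) + 2*(1)*conj(1) + 2*(5)*conj(-1)]
      = (1/8)[(9) + (1) + (-2) + (2) + (-10)] = 0/8 = 0
  <chi_rho, chi_4> = (1/8)[1*(9)*conj(1) + 1*(1)*conj(1) + 2*(1)*conj(-1) + 2*(1)*conj(-1) + 2*(5)*conj(1)]
      = (1/8)[(9) + (1) + (-2) + (-2) + (10)] = 16/8 = 2
  <chi_rho, chi_5> = (1/8)[1*(9)*conj(2) + 1*(1)*conj(-2) + 2*(1)*conj(0) + 2*(1)*conj(0) + 2*(5)*conj(0)]
      = (1/8)[(18) + (-2) + (0) + (0) + (0)] = 16/8 = 2
Dimension check: dim(rho) = sum (mult * dim) = 3*1 + 0*1 + 0*1 + 2*1 + 2*2 = 9 = chi_rho(e) = 9.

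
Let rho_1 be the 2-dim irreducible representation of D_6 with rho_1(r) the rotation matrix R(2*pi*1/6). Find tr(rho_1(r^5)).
chi_{rho_1}(r^5) = 2*cos(2*pi*1*5/6) = 1

Solution. rho_1(r^5) is rotation by angle 2*pi*1*5/6, whose trace is 2*cos(2*pi*1*5/6) = 1.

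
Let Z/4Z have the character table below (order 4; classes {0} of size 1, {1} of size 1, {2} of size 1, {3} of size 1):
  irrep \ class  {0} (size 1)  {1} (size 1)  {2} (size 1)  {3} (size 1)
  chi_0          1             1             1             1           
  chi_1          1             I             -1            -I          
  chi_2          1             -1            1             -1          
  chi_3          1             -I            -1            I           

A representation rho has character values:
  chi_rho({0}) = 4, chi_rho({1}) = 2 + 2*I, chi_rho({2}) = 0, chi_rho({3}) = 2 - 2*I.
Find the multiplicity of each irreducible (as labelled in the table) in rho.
Multiplicities: chi_0: 2, chi_1: 2, chi_2: 0, chi_3: 0.

Justification: Use <chi_rho, chi> = (1/|G|) sum_C |C| * chi_rho(C) * conj(chi(C)) with |G| = 4 for each irreducible chi in the table:
  <chi_rho, chi_0> = (1/4)[1*(4)*conj(1) + 1*(2 + 2*I)*conj(1) + 1*(0)*conj(1) + 1*(2 - 2*I)*conj(1)]
      = (1/4)[(4) + (2 + 2*I) + (0) + (2 - 2*I)] = 8/4 = 2
  <chi_rho, chi_1> = (1/4)[1*(4)*conj(1) + 1*(2 + 2*I)*conj(I) + 1*(0)*conj(-1) + 1*(2 - 2*I)*conj(-I)]
      = (1/4)[(4) + (2 - 2*I) + (0) + (2 + 2*I)] = 8/4 = 2
  <chi_rho, chi_2> = (1/4)[1*(4)*conj(1) + 1*(2 + 2*I)*conj(-1) + 1*(0)*conj(1) + 1*(2 - 2*I)*conj(-1)]
      = (1/4)[(4) + (-2 - 2*I) + (0) + (-2 + 2*I)] = 0/4 = 0
  <chi_rho, chi_3> = (1/4)[1*(4)*conj(1) + 1*(2 + 2*I)*conj(-I) + 1*(0)*conj(-1) + 1*(2 - 2*I)*conj(I)]
      = (1/4)[(4) + (-2 + 2*I) + (0) + (-2 - 2*I)] = 0/4 = 0
(Exp terms are combined using exp(i*s)*conj(exp(i*t)) = exp(i*(s-t)), and sums of them are collapsed using the identity that for every m > 1 the m distinct m-th roots of unity sum to 0, e.g. 1 + exp(2*I*pi/3) + exp(-2*I*pi/3) = 0.)
Dimension check: dim(rho) = sum (mult * dim) = 2*1 + 2*1 + 0*1 + 0*1 = 4 = chi_rho(e) = 4.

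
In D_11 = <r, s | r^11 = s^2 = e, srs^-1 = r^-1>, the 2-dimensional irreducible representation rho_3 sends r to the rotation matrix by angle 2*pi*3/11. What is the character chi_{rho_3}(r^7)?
chi_{rho_3}(r^7) = 2*cos(2*pi*3*7/11) = 2*cos(2*pi/11)

Reasoning: rho_3(r^7) is rotation by angle 2*pi*3*7/11, whose trace is 2*cos(2*pi*3*7/11) = 2*cos(2*pi/11).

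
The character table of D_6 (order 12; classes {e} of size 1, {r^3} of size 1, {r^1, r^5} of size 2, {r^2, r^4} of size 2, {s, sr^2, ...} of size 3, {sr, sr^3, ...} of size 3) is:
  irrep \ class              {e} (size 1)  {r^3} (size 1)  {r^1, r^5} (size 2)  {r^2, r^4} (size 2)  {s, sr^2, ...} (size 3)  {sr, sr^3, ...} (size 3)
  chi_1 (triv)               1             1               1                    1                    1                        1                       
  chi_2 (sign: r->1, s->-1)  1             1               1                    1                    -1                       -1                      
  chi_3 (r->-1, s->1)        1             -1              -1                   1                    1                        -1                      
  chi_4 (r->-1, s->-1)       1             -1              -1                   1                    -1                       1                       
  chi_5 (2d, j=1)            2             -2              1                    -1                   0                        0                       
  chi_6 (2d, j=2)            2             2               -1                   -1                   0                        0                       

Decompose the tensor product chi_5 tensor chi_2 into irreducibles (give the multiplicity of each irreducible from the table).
chi_5 tensor chi_2 = chi_5 (all other irreducibles have multiplicity 0).

Why: The character of a tensor product is the pointwise product (chi_5 * chi_2)(C) = chi_5(C) * chi_2(C):
  {e}: (2)*(1), {r^3}: (-2)*(1), {r^1, r^5}: (1)*(1), {r^2, r^4}: (-1)*(1), {s, sr^2, ...}: (0)*(-1), {sr, sr^3, ...}: (0)*(-1)
so (chi_5 * chi_2) takes values
  {e} -> 2, {r^3} -> -2, {r^1, r^5} -> 1, {r^2, r^4} -> -1, {s, sr^2, ...} -> 0, {sr, sr^3, ...} -> 0.
Now take the inner product of this character with each irreducible chi from the table, <chi_5*chi_2, chi> = (1/12) sum_C |C| (chi_5*chi_2)(C) conj(chi(C)):
  <chi_5*chi_2, chi_1> = (1/12)[1*(2)*conj(1) + 1*(-2)*conj(1) + 2*(1)*conj(1) + 2*(-1)*conj(1) + 3*(0)*conj(1) + 3*(0)*conj(1)]
      = (1/12)[(2) + (-2) + (2) + (-2) + (0) + (0)] = 0/12 = 0
  <chi_5*chi_2, chi_2> = (1/12)[1*(2)*conj(1) + 1*(-2)*conj(1) + 2*(1)*conj(1) + 2*(-1)*conj(1) + 3*(0)*conj(-1) + 3*(0)*conj(-1)]
      = (1/12)[(2) + (-2) + (2) + (-2) + (0) + (0)] = 0/12 = 0
  <chi_5*chi_2, chi_3> = (1/12)[1*(2)*conj(1) + 1*(-2)*conj(-1) + 2*(1)*conj(-1) + 2*(-1)*conj(1) + 3*(0)*conj(1) + 3*(0)*conj(-1)]
      = (1/12)[(2) + (2) + (-2) + (-2) + (0) + (0)] = 0/12 = 0
  <chi_5*chi_2, chi_4> = (1/12)[1*(2)*conj(1) + 1*(-2)*conj(-1) + 2*(1)*conj(-1) + 2*(-1)*conj(1) + 3*(0)*conj(-1) + 3*(0)*conj(1)]
      = (1/12)[(2) + (2) + (-2) + (-2) + (0) + (0)] = 0/12 = 0
  <chi_5*chi_2, chi_5> = (1/12)[1*(2)*conj(2) + 1*(-2)*conj(-2) + 2*(1)*conj(1) + 2*(-1)*conj(-1) + 3*(0)*conj(0) + 3*(0)*conj(0)]
      = (1/12)[(4) + (4) + (2) + (2) + (0) + (0)] = 12/12 = 1
  <chi_5*chi_2, chi_6> = (1/12)[1*(2)*conj(2) + 1*(-2)*conj(2) + 2*(1)*conj(-1) + 2*(-1)*conj(-1) + 3*(0)*conj(0) + 3*(0)*conj(0)]
      = (1/12)[(4) + (-4) + (-2) + (2) + (0) + (0)] = 0/12 = 0
Hence the multiplicities are chi_5: 1. Dimension check: dim(chi_5)*dim(chi_2) = 2*1 = 2 and sum (mult * dim) = 1*2 = 2.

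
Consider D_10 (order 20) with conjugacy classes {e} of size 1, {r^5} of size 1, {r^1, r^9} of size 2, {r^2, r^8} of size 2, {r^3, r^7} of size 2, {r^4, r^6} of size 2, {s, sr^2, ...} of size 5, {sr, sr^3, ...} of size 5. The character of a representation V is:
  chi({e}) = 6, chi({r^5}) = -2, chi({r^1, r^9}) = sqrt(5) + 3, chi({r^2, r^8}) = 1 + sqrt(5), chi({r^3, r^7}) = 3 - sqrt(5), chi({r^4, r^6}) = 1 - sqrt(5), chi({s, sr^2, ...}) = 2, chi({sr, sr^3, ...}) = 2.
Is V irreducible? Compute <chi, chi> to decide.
Not irreducible (reducible): <chi, chi> = 8 > 1.

Working: <chi, chi> = (1/|G|) sum_C |C| * |chi(C)|^2 = (1/20)[1*|6|^2 + 1*|-2|^2 + 2*|sqrt(5) + 3|^2 + 2*|1 + sqrt(5)|^2 + 2*|3 - sqrt(5)|^2 + 2*|1 - sqrt(5)|^2 + 5*|2|^2 + 5*|2|^2]
  = (1/20)[(36) + (4) + (12*sqrt(5) + 28) + (4*sqrt(5) + 12) + (28 - 12*sqrt(5)) + (12 - 4*sqrt(5)) + (20) + (20)] = 160/20 = 8.
A character is irreducible iff <chi, chi> = 1, so this representation is reducible.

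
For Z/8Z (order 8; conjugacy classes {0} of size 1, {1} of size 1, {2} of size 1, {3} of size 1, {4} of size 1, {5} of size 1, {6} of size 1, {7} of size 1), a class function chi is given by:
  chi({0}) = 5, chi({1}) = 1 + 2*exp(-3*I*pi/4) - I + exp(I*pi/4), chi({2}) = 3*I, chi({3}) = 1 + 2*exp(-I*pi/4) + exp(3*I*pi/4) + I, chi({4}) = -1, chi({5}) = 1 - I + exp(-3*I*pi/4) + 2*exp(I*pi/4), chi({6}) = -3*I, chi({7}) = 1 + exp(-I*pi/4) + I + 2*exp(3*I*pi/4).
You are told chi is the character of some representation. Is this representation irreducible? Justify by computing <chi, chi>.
Not irreducible (reducible): <chi, chi> = 7 > 1.

Argument: <chi, chi> = (1/|G|) sum_C |C| * |chi(C)|^2 = (1/8)[1*|5|^2 + 1*|1 + 2*exp(-3*I*pi/4) - I + exp(I*pi/4)|^2 + 1*|3*I|^2 + 1*|1 + 2*exp(-I*pi/4) + exp(3*I*pi/4) + I|^2 + 1*|-1|^2 + 1*|1 - I + exp(-3*I*pi/4) + 2*exp(I*pi/4)|^2 + 1*|-3*I|^2 + 1*|1 + exp(-I*pi/4) + I + 2*exp(3*I*pi/4)|^2]
  = (1/8)[(25) + (3) + (9) + (3) + (1) + (3) + (9) + (3)] = 56/8 = 7.
(Exp terms are combined using exp(i*s)*conj(exp(i*t)) = exp(i*(s-t)), and sums of them are collapsed using the identity that for every m > 1 the m distinct m-th roots of unity sum to 0, e.g. 1 + exp(2*I*pi/3) + exp(-2*I*pi/3) = 0.)
A character is irreducible iff <chi, chi> = 1, so this representation is reducible.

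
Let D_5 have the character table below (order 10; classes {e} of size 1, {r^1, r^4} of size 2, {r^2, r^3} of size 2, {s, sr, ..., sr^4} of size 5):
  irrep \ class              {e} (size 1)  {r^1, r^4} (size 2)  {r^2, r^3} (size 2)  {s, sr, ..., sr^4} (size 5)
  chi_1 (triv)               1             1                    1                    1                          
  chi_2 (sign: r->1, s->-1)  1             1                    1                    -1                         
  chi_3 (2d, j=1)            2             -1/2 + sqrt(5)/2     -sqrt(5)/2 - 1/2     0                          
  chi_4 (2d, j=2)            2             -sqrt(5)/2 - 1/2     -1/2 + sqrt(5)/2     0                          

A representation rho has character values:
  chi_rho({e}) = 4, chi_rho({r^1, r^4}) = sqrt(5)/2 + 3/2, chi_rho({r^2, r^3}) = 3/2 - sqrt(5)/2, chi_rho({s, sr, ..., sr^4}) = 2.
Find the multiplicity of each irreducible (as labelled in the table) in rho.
Multiplicities: chi_1: 2, chi_2: 0, chi_3: 1, chi_4: 0.

Use <chi_rho, chi> = (1/|G|) sum_C |C| * chi_rho(C) * conj(chi(C)) with |G| = 10 for each irreducible chi in the table:
  <chi_rho, chi_1> = (1/10)[1*(4)*conj(1) + 2*(sqrt(5)/2 + 3/2)*conj(1) + 2*(3/2 - sqrt(5)/2)*conj(1) + 5*(2)*conj(1)]
      = (1/10)[(4) + (sqrt(5) + 3) + (3 - sqrt(5)) + (10)] = 20/10 = 2
  <chi_rho, chi_2> = (1/10)[1*(4)*conj(1) + 2*(sqrt(5)/2 + 3/2)*conj(1) + 2*(3/2 - sqrt(5)/2)*conj(1) + 5*(2)*conj(-1)]
      = (1/10)[(4) + (sqrt(5) + 3) + (3 - sqrt(5)) + (-10)] = 0/10 = 0
  <chi_rho, chi_3> = (1/10)[1*(4)*conj(2) + 2*(sqrt(5)/2 + 3/2)*conj(-1/2 + sqrt(5)/2) + 2*(3/2 - sqrt(5)/2)*conj(-sqrt(5)/2 - 1/2) + 5*(2)*conj(0)]
      = (1/10)[(8) + (1 + sqrt(5)) + (1 - sqrt(5)) + (0)] = 10/10 = 1
  <chi_rho, chi_4> = (1/10)[1*(4)*conj(2) + 2*(sqrt(5)/2 + 3/2)*conj(-sqrt(5)/2 - 1/2) + 2*(3/2 - sqrt(5)/2)*conj(-1/2 + sqrt(5)/2) + 5*(2)*conj(0)]
      = (1/10)[(8) + (-2*sqrt(5) - 4) + (-4 + 2*sqrt(5)) + (0)] = 0/10 = 0
Dimension check: dim(rho) = sum (mult * dim) = 2*1 + 0*1 + 1*2 + 0*2 = 4 = chi_rho(e) = 4.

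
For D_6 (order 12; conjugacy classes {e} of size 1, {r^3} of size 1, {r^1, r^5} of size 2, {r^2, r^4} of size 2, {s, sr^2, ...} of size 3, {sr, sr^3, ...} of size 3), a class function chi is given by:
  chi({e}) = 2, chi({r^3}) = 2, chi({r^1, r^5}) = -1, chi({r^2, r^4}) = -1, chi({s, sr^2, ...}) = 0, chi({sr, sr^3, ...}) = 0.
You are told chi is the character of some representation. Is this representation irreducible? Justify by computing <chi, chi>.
Irreducible: <chi, chi> = 1.

Details: <chi, chi> = (1/|G|) sum_C |C| * |chi(C)|^2 = (1/12)[1*|2|^2 + 1*|2|^2 + 2*|-1|^2 + 2*|-1|^2 + 3*|0|^2 + 3*|0|^2]
  = (1/12)[(4) + (4) + (2) + (2) + (0) + (0)] = 12/12 = 1.
A character is irreducible iff <chi, chi> = 1, so this representation is irreducible.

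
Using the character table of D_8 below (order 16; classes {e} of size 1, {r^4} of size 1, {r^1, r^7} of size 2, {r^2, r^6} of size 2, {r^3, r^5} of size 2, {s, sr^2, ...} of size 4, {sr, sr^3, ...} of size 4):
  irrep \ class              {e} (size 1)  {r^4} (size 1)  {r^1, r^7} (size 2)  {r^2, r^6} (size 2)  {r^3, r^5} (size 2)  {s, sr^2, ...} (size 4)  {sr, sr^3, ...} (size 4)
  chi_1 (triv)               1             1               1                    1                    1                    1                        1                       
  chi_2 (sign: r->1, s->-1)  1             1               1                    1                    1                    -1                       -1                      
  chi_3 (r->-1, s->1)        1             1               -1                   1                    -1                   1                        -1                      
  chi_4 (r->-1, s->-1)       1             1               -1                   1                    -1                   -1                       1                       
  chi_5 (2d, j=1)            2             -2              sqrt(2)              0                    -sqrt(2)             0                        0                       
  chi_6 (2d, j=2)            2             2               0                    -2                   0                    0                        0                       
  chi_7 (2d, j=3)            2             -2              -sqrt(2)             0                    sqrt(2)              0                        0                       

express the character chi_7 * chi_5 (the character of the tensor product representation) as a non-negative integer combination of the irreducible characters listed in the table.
chi_7 tensor chi_5 = chi_3 + chi_4 + chi_6 (all other irreducibles have multiplicity 0).

Argument: The character of a tensor product is the pointwise product (chi_7 * chi_5)(C) = chi_7(C) * chi_5(C):
  {e}: (2)*(2), {r^4}: (-2)*(-2), {r^1, r^7}: (-sqrt(2))*(sqrt(2)), {r^2, r^6}: (0)*(0), {r^3, r^5}: (sqrt(2))*(-sqrt(2)), {s, sr^2, ...}: (0)*(0), {sr, sr^3, ...}: (0)*(0)
so (chi_7 * chi_5) takes values
  {e} -> 4, {r^4} -> 4, {r^1, r^7} -> -2, {r^2, r^6} -> 0, {r^3, r^5} -> -2, {s, sr^2, ...} -> 0, {sr, sr^3, ...} -> 0.
Now take the inner product of this character with each irreducible chi from the table, <chi_7*chi_5, chi> = (1/16) sum_C |C| (chi_7*chi_5)(C) conj(chi(C)):
  <chi_7*chi_5, chi_1> = (1/16)[1*(4)*conj(1) + 1*(4)*conj(1) + 2*(-2)*conj(1) + 2*(0)*conj(1) + 2*(-2)*conj(1) + 4*(0)*conj(1) + 4*(0)*conj(1)]
      = (1/16)[(4) + (4) + (-4) + (0) + (-4) + (0) + (0)] = 0/16 = 0
  <chi_7*chi_5, chi_2> = (1/16)[1*(4)*conj(1) + 1*(4)*conj(1) + 2*(-2)*conj(1) + 2*(0)*conj(1) + 2*(-2)*conj(1) + 4*(0)*conj(-1) + 4*(0)*conj(-1)]
      = (1/16)[(4) + (4) + (-4) + (0) + (-4) + (0) + (0)] = 0/16 = 0
  <chi_7*chi_5, chi_3> = (1/16)[1*(4)*conj(1) + 1*(4)*conj(1) + 2*(-2)*conj(-1) + 2*(0)*conj(1) + 2*(-2)*conj(-1) + 4*(0)*conj(1) + 4*(0)*conj(-1)]
      = (1/16)[(4) + (4) + (4) + (0) + (4) + (0) + (0)] = 16/16 = 1
  <chi_7*chi_5, chi_4> = (1/16)[1*(4)*conj(1) + 1*(4)*conj(1) + 2*(-2)*conj(-1) + 2*(0)*conj(1) + 2*(-2)*conj(-1) + 4*(0)*conj(-1) + 4*(0)*conj(1)]
      = (1/16)[(4) + (4) + (4) + (0) + (4) + (0) + (0)] = 16/16 = 1
  <chi_7*chi_5, chi_5> = (1/16)[1*(4)*conj(2) + 1*(4)*conj(-2) + 2*(-2)*conj(sqrt(2)) + 2*(0)*conj(0) + 2*(-2)*conj(-sqrt(2)) + 4*(0)*conj(0) + 4*(0)*conj(0)]
      = (1/16)[(8) + (-8) + (-4*sqrt(2)) + (0) + (4*sqrt(2)) + (0) + (0)] = 0/16 = 0
  <chi_7*chi_5, chi_6> = (1/16)[1*(4)*conj(2) + 1*(4)*conj(2) + 2*(-2)*conj(0) + 2*(0)*conj(-2) + 2*(-2)*conj(0) + 4*(0)*conj(0) + 4*(0)*conj(0)]
      = (1/16)[(8) + (8) + (0) + (0) + (0) + (0) + (0)] = 16/16 = 1
  <chi_7*chi_5, chi_7> = (1/16)[1*(4)*conj(2) + 1*(4)*conj(-2) + 2*(-2)*conj(-sqrt(2)) + 2*(0)*conj(0) + 2*(-2)*conj(sqrt(2)) + 4*(0)*conj(0) + 4*(0)*conj(0)]
      = (1/16)[(8) + (-8) + (4*sqrt(2)) + (0) + (-4*sqrt(2)) + (0) + (0)] = 0/16 = 0
Hence the multiplicities are chi_3: 1, chi_4: 1, chi_6: 1. Dimension check: dim(chi_7)*dim(chi_5) = 2*2 = 4 and sum (mult * dim) = 1*1 + 1*1 + 1*2 = 4.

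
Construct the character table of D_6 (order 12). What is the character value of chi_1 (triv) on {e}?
Conjugacy classes: {e} of size 1, {r^3} of size 1, {r^1, r^5} of size 2, {r^2, r^4} of size 2, {s, sr^2, ...} of size 3, {sr, sr^3, ...} of size 3.
Character table:
  irrep \ class              {e} (size 1)  {r^3} (size 1)  {r^1, r^5} (size 2)  {r^2, r^4} (size 2)  {s, sr^2, ...} (size 3)  {sr, sr^3, ...} (size 3)
  chi_1 (triv)               1             1               1                    1                    1                        1                       
  chi_2 (sign: r->1, s->-1)  1             1               1                    1                    -1                       -1                      
  chi_3 (r->-1, s->1)        1             -1              -1                   1                    1                        -1                      
  chi_4 (r->-1, s->-1)       1             -1              -1                   1                    -1                       1                       
  chi_5 (2d, j=1)            2             -2              1                    -1                   0                        0                       
  chi_6 (2d, j=2)            2             2               -1                   -1                   0                        0                       

Spot check: chi_1 (triv) on {e} = 1.

Derivation: D_6 has order 2*6 = 12 with 6 conjugacy classes, hence 6 irreducibles. Sum of squared dims 1 + 1 + 1 + 1 + 4 + 4 = 12 = |G|. Linear characters come from the abelianisation; the 2-dimensional irreps have character r^k -> 2*cos(2*pi*j*k/6), reflections -> 0.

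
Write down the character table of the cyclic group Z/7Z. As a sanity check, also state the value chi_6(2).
Character table of Z/7Z (irreps indexed chi_0,...,chi_6 with chi_k(m) = zeta_7^(k*m), zeta_7 = exp(2*pi*i/7)):
  irrep \ class  {0} (size 1)  {1} (size 1)    {2} (size 1)    {3} (size 1)    {4} (size 1)    {5} (size 1)    {6} (size 1)  
  chi_0          1             1               1               1               1               1               1             
  chi_1          1             exp(2*I*pi/7)   exp(4*I*pi/7)   exp(6*I*pi/7)   exp(-6*I*pi/7)  exp(-4*I*pi/7)  exp(-2*I*pi/7)
  chi_2          1             exp(4*I*pi/7)   exp(-6*I*pi/7)  exp(-2*I*pi/7)  exp(2*I*pi/7)   exp(6*I*pi/7)   exp(-4*I*pi/7)
  chi_3          1             exp(6*I*pi/7)   exp(-2*I*pi/7)  exp(4*I*pi/7)   exp(-4*I*pi/7)  exp(2*I*pi/7)   exp(-6*I*pi/7)
  chi_4          1             exp(-6*I*pi/7)  exp(2*I*pi/7)   exp(-4*I*pi/7)  exp(4*I*pi/7)   exp(-2*I*pi/7)  exp(6*I*pi/7) 
  chi_5          1             exp(-4*I*pi/7)  exp(6*I*pi/7)   exp(2*I*pi/7)   exp(-2*I*pi/7)  exp(-6*I*pi/7)  exp(4*I*pi/7) 
  chi_6          1             exp(-2*I*pi/7)  exp(-4*I*pi/7)  exp(-6*I*pi/7)  exp(6*I*pi/7)   exp(4*I*pi/7)   exp(2*I*pi/7) 

Spot check: chi_6(2) = zeta_7^(6*2) = zeta_7^12 = exp(-4*I*pi/7).

Derivation: Z/7Z is abelian, so all 7 irreducible complex representations are 1-dimensional. They are given by chi_k(m) = zeta_7^(k*m) for k = 0,...,6. Row orthogonality: sum_m chi_k(m) conj(chi_l(m)) = 7 * [k = l].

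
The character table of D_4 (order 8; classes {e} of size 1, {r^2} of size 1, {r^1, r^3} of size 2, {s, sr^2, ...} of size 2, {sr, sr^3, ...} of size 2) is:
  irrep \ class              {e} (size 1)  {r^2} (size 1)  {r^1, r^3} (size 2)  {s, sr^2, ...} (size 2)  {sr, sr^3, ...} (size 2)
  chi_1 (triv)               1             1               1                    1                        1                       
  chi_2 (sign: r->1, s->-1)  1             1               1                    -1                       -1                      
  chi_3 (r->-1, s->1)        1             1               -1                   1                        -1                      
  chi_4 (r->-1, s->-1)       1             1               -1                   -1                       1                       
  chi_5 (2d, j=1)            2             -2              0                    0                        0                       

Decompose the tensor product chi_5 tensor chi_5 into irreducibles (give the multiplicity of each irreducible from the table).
chi_5 tensor chi_5 = chi_1 + chi_2 + chi_3 + chi_4 (all other irreducibles have multiplicity 0).

Why: The character of a tensor product is the pointwise product (chi_5 * chi_5)(C) = chi_5(C) * chi_5(C):
  {e}: (2)*(2), {r^2}: (-2)*(-2), {r^1, r^3}: (0)*(0), {s, sr^2, ...}: (0)*(0), {sr, sr^3, ...}: (0)*(0)
so (chi_5 * chi_5) takes values
  {e} -> 4, {r^2} -> 4, {r^1, r^3} -> 0, {s, sr^2, ...} -> 0, {sr, sr^3, ...} -> 0.
Now take the inner product of this character with each irreducible chi from the table, <chi_5*chi_5, chi> = (1/8) sum_C |C| (chi_5*chi_5)(C) conj(chi(C)):
  <chi_5*chi_5, chi_1> = (1/8)[1*(4)*conj(1) + 1*(4)*conj(1) + 2*(0)*conj(1) + 2*(0)*conj(1) + 2*(0)*conj(1)]
      = (1/8)[(4) + (4) + (0) + (0) + (0)] = 8/8 = 1
  <chi_5*chi_5, chi_2> = (1/8)[1*(4)*conj(1) + 1*(4)*conj(1) + 2*(0)*conj(1) + 2*(0)*conj(-1) + 2*(0)*conj(-1)]
      = (1/8)[(4) + (4) + (0) + (0) + (0)] = 8/8 = 1
  <chi_5*chi_5, chi_3> = (1/8)[1*(4)*conj(1) + 1*(4)*conj(1) + 2*(0)*conj(-1) + 2*(0)*conj(1) + 2*(0)*conj(-1)]
      = (1/8)[(4) + (4) + (0) + (0) + (0)] = 8/8 = 1
  <chi_5*chi_5, chi_4> = (1/8)[1*(4)*conj(1) + 1*(4)*conj(1) + 2*(0)*conj(-1) + 2*(0)*conj(-1) + 2*(0)*conj(1)]
      = (1/8)[(4) + (4) + (0) + (0) + (0)] = 8/8 = 1
  <chi_5*chi_5, chi_5> = (1/8)[1*(4)*conj(2) + 1*(4)*conj(-2) + 2*(0)*conj(0) + 2*(0)*conj(0) + 2*(0)*conj(0)]
      = (1/8)[(8) + (-8) + (0) + (0) + (0)] = 0/8 = 0
Hence the multiplicities are chi_1: 1, chi_2: 1, chi_3: 1, chi_4: 1. Dimension check: dim(chi_5)*dim(chi_5) = 2*2 = 4 and sum (mult * dim) = 1*1 + 1*1 + 1*1 + 1*1 = 4.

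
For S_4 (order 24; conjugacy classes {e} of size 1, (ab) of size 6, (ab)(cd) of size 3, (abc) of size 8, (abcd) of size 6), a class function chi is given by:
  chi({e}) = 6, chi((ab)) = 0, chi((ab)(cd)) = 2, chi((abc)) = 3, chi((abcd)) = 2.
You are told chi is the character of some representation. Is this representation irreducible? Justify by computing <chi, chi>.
Not irreducible (reducible): <chi, chi> = 6 > 1.

Reasoning: <chi, chi> = (1/|G|) sum_C |C| * |chi(C)|^2 = (1/24)[1*|6|^2 + 6*|0|^2 + 3*|2|^2 + 8*|3|^2 + 6*|2|^2]
  = (1/24)[(36) + (0) + (12) + (72) + (24)] = 144/24 = 6.
A character is irreducible iff <chi, chi> = 1, so this representation is reducible.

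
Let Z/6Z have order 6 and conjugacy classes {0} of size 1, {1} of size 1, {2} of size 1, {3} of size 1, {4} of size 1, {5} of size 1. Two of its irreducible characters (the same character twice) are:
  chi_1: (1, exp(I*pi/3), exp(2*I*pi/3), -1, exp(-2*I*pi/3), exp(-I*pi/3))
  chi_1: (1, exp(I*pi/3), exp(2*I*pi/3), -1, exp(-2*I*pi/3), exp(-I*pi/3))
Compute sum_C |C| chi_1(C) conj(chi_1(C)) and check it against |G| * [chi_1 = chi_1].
Sum = 6 = |G| = 6; so <chi_1, chi_1> = 1 (norm-1 confirms irreducibility).

Solution. Compute term by term over conjugacy classes (|C| * chi_1(C) * conj(chi_1(C))):
  1*(1)*conj(1) + 1*(exp(I*pi/3))*conj(exp(I*pi/3)) + 1*(exp(2*I*pi/3))*conj(exp(2*I*pi/3)) + 1*(-1)*conj(-1) + 1*(exp(-2*I*pi/3))*conj(exp(-2*I*pi/3)) + 1*(exp(-I*pi/3))*conj(exp(-I*pi/3))
  = (1) + (1) + (1) + (1) + (1) + (1)
  = 6.
(Exp terms are combined using exp(i*s)*conj(exp(i*t)) = exp(i*(s-t)), and sums of them are collapsed using the identity that for every m > 1 the m distinct m-th roots of unity sum to 0, e.g. 1 + exp(2*I*pi/3) + exp(-2*I*pi/3) = 0.)
Dividing by |G| = 6 gives 6/6 = 1, matching the row-orthogonality relation <chi_1, chi_1> = [chi_1 = chi_1].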